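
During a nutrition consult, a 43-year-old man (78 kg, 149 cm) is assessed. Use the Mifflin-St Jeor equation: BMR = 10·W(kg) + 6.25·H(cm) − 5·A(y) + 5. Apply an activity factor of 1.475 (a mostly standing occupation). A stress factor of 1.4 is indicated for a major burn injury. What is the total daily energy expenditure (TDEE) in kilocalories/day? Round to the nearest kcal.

Mifflin-St Jeor (male): BMR = 10(78) + 6.25(149) − 5(43) + 5 = 780 + 931.25 − 215 + 5 = 1501.25 kcal/day.
TEE = BMR × activity factor = 1501.25 × 1.475 = 2214.3438 kcal/day.
Apply stress factor: 2214.3438 × 1.4 = 3100.0813 kcal/day.

3100 kilocalories/day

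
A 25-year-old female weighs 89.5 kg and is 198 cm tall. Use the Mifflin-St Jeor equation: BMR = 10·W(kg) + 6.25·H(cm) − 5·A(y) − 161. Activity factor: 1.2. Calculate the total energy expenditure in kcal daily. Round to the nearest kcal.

Mifflin-St Jeor (female): BMR = 10(89.5) + 6.25(198) − 5(25) − 161 = 895 + 1237.5 − 125 − 161 = 1846.5 kcal/day.
TEE = BMR × activity factor = 1846.5 × 1.2 = 2215.8 kcal/day.

2216 kcal daily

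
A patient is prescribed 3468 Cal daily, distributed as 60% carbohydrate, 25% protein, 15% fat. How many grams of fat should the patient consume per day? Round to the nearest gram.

58 g/day

Fat energy = 15% × 3468 = 520.2 kcal.
At 9 kcal/g: 520.2 ÷ 9 = 57.8 g.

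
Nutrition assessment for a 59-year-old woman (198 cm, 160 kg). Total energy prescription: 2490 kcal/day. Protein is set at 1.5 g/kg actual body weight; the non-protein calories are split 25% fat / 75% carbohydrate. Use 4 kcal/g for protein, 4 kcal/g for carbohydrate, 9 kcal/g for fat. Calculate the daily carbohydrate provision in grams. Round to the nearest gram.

Protein = 1.5 × 160 = 240 g → 240 × 4 = 960 kcal.
Non-protein calories = 2490 − 960 = 1530 kcal.
Fat: 25% × 1530 = 382.5 kcal; carbohydrate: 1147.5 kcal.
Carbohydrate: 1147.5 kcal ÷ 4 kcal/g = 286.875 g.

287 g/day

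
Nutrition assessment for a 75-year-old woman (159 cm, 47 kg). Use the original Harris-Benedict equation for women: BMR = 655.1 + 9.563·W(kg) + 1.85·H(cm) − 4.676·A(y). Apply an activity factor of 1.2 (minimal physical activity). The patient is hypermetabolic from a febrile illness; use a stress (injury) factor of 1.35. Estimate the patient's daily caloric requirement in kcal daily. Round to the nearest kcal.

Harris-Benedict: BMR = 655.1 + 9.563(47) + 1.85(159) − 4.676(75) = 1048.011 kcal/day.
TEE = BMR × activity factor = 1048.011 × 1.2 = 1257.6132 kcal/day.
Apply stress factor: 1257.6132 × 1.35 = 1697.7778 kcal/day.

1698 kcal daily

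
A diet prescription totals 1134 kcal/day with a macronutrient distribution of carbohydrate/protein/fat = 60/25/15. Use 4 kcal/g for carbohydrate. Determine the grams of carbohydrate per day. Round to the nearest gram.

Carbohydrate energy = 60% × 1134 = 680.4 kcal.
At 4 kcal/g: 680.4 ÷ 4 = 170.1 g.

170 g/day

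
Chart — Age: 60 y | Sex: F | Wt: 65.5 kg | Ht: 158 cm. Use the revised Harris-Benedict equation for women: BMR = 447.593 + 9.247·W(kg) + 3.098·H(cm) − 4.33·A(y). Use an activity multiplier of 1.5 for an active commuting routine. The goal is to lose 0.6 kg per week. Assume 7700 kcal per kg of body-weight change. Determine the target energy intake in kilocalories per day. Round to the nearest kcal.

1264 kilocalories per day

Harris-Benedict: BMR = 447.593 + 9.247(65.5) + 3.098(158) − 4.33(60) = 1282.9555 kcal/day.
TEE = 1282.9555 × 1.5 = 1924.4333 kcal/day.
Required daily deficit = 0.6 × 7700 ÷ 7 = 660 kcal/day.
Target intake = 1924.4333 − 660 = 1264.4333 kcal/day.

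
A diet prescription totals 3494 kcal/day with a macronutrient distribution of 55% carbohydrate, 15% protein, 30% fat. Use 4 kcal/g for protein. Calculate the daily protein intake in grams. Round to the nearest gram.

Protein energy = 15% × 3494 = 524.1 kcal.
At 4 kcal/g: 524.1 ÷ 4 = 131.025 g.

131 g/day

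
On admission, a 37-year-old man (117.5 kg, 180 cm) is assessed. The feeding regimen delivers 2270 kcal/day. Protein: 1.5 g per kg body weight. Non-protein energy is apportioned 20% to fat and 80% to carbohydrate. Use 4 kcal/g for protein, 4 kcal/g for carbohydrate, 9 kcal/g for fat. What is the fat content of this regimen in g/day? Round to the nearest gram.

35 g/day

Protein = 1.5 × 117.5 = 176.25 g → 176.25 × 4 = 705 kcal.
Non-protein calories = 2270 − 705 = 1565 kcal.
Fat: 20% × 1565 = 313 kcal; carbohydrate: 1252 kcal.
Fat: 313 kcal ÷ 9 kcal/g = 34.7778 g.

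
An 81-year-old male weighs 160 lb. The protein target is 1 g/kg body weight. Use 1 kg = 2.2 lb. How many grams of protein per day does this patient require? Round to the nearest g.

73 g/day

Weight in kg = 160 ÷ 2.2 = 72.7273 kg.
Protein = 1 g/kg × 72.7273 kg = 72.7273 g/day.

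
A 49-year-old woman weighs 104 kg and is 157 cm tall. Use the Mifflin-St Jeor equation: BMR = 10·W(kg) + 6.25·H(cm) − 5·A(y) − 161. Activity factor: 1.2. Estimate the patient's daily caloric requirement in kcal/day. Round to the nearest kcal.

Mifflin-St Jeor (female): BMR = 10(104) + 6.25(157) − 5(49) − 161 = 1040 + 981.25 − 245 − 161 = 1615.25 kcal/day.
TEE = BMR × activity factor = 1615.25 × 1.2 = 1938.3 kcal/day.

1938 kcal/day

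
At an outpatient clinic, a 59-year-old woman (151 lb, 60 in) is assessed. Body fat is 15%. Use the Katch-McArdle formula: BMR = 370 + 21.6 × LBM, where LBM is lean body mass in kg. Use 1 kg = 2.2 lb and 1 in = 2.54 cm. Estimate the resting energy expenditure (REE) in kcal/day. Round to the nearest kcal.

1630 kcal/day

Convert to metric: weight = 151 ÷ 2.2 = 68.6364 kg; height = 60 × 2.54 = 152.4 cm.
LBM = 68.6364 × (1 − 0.15) = 58.3409 kg. Katch-McArdle: BMR = 370 + 21.6 × 58.3409 = 1630.1636 kcal/day.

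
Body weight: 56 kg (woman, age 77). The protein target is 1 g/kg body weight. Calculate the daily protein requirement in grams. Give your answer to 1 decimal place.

56.0 g/day

Protein = 1 g/kg × 56 kg = 56 g/day.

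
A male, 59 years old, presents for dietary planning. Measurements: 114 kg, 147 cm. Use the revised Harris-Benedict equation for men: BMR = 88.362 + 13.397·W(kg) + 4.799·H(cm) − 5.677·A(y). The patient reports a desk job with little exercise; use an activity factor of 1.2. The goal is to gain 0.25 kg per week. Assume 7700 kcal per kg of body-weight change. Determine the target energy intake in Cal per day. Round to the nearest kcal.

2658 Cal per day

Harris-Benedict: BMR = 88.362 + 13.397(114) + 4.799(147) − 5.677(59) = 1986.13 kcal/day.
TEE = 1986.13 × 1.2 = 2383.356 kcal/day.
Required daily surplus = 0.25 × 7700 ÷ 7 = 275 kcal/day.
Target intake = 2383.356 + 275 = 2658.356 kcal/day.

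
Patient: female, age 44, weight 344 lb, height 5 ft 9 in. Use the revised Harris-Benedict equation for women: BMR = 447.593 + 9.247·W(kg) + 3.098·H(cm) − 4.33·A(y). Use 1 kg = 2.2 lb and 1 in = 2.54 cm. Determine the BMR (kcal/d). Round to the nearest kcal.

Convert to metric: weight = 344 ÷ 2.2 = 156.3636 kg; height = (5×12 + 9) × 2.54 = 69 × 2.54 = 175.26 cm.
Harris-Benedict: BMR = 447.593 + 9.247(156.3636) + 3.098(175.26) − 4.33(44) = 2245.923 kcal/day.

2246 kcal/d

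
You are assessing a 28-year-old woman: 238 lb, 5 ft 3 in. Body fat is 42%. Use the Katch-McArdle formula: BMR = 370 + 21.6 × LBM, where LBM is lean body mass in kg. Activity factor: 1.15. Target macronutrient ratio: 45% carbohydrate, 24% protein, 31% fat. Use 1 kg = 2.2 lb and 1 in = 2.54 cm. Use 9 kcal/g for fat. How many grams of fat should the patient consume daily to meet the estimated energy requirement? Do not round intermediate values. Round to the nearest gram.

Convert to metric: weight = 238 ÷ 2.2 = 108.1818 kg; height = (5×12 + 3) × 2.54 = 63 × 2.54 = 160.02 cm.
LBM = 108.1818 × (1 − 0.42) = 62.7455 kg. Katch-McArdle: BMR = 370 + 21.6 × 62.7455 = 1725.3018 kcal/day.
TEE = 1725.3018 × 1.15 = 1984.0971 kcal/day.
Fat energy = 31% × 1984.0971 = 615.0701 kcal.
Fat = 615.0701 ÷ 9 kcal/g = 68.3411 g.

68 g/day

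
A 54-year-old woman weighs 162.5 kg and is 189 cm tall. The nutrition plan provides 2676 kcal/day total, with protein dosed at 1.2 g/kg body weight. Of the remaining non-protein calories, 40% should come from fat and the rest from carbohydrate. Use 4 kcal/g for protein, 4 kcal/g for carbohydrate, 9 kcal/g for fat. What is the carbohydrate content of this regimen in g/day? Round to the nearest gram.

Protein = 1.2 × 162.5 = 195 g → 195 × 4 = 780 kcal.
Non-protein calories = 2676 − 780 = 1896 kcal.
Fat: 40% × 1896 = 758.4 kcal; carbohydrate: 1137.6 kcal.
Carbohydrate: 1137.6 kcal ÷ 4 kcal/g = 284.4 g.

284 g/day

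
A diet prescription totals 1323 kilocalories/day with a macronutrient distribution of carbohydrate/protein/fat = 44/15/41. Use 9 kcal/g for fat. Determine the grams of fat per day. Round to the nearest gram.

Fat energy = 41% × 1323 = 542.43 kcal.
At 9 kcal/g: 542.43 ÷ 9 = 60.27 g.

60 g/day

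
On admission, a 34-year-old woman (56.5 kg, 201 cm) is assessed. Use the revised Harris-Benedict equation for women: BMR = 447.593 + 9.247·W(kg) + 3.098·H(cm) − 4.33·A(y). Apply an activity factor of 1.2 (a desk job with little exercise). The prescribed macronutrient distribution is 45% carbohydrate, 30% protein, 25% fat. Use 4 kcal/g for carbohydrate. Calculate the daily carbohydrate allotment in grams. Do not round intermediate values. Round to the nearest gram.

Harris-Benedict: BMR = 447.593 + 9.247(56.5) + 3.098(201) − 4.33(34) = 1445.5265 kcal/day.
TEE = 1445.5265 × 1.2 = 1734.6318 kcal/day.
Carbohydrate energy = 45% × 1734.6318 = 780.5843 kcal.
Carbohydrate = 780.5843 ÷ 4 kcal/g = 195.1461 g.

195 g/day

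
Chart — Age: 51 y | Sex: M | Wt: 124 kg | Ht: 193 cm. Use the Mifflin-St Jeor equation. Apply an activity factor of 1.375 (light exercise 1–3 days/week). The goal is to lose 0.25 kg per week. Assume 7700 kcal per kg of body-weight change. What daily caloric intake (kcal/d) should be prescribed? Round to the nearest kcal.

2745 kcal/d

Mifflin-St Jeor (male): BMR = 10(124) + 6.25(193) − 5(51) + 5 = 1240 + 1206.25 − 255 + 5 = 2196.25 kcal/day.
TEE = 2196.25 × 1.375 = 3019.8438 kcal/day.
Required daily deficit = 0.25 × 7700 ÷ 7 = 275 kcal/day.
Target intake = 3019.8438 − 275 = 2744.8438 kcal/day.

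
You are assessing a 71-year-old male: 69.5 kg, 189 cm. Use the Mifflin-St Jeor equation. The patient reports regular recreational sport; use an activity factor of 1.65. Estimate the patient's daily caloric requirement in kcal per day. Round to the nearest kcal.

2518 kcal per day

Mifflin-St Jeor (male): BMR = 10(69.5) + 6.25(189) − 5(71) + 5 = 695 + 1181.25 − 355 + 5 = 1526.25 kcal/day.
TEE = BMR × activity factor = 1526.25 × 1.65 = 2518.3125 kcal/day.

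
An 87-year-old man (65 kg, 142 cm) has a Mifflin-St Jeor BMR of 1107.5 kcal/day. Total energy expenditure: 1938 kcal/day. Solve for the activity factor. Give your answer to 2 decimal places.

Activity factor = TEE ÷ BMR = 1938 ÷ 1107.5 = 1.75.

1.75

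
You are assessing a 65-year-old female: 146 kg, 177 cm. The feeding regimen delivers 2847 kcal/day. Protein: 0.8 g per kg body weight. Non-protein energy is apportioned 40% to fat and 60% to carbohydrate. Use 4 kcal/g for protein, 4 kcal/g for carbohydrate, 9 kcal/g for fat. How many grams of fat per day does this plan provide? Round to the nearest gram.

Protein = 0.8 × 146 = 116.8 g → 116.8 × 4 = 467.2 kcal.
Non-protein calories = 2847 − 467.2 = 2379.8 kcal.
Fat: 40% × 2379.8 = 951.92 kcal; carbohydrate: 1427.88 kcal.
Fat: 951.92 kcal ÷ 9 kcal/g = 105.7689 g.

106 g/day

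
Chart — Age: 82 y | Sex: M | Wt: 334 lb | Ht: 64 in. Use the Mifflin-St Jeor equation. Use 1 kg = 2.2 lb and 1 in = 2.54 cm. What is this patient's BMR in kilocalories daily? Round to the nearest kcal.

2129 kilocalories daily

Convert to metric: weight = 334 ÷ 2.2 = 151.8182 kg; height = 64 × 2.54 = 162.56 cm.
Mifflin-St Jeor (male): BMR = 10(151.8182) + 6.25(162.56) − 5(82) + 5 = 1518.1818 + 1016 − 410 + 5 = 2129.1818 kcal/day.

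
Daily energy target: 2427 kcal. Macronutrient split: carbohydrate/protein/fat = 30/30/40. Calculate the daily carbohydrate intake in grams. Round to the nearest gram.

182 g/day

Carbohydrate energy = 30% × 2427 = 728.1 kcal.
At 4 kcal/g: 728.1 ÷ 4 = 182.025 g.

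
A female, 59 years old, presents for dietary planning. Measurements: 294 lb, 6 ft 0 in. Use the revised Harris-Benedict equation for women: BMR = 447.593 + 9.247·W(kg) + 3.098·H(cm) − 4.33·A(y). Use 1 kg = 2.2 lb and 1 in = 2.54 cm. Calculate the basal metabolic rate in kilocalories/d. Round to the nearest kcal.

1994 kilocalories/d

Convert to metric: weight = 294 ÷ 2.2 = 133.6364 kg; height = (6×12 + 0) × 2.54 = 72 × 2.54 = 182.88 cm.
Harris-Benedict: BMR = 447.593 + 9.247(133.6364) + 3.098(182.88) − 4.33(59) = 1994.4207 kcal/day.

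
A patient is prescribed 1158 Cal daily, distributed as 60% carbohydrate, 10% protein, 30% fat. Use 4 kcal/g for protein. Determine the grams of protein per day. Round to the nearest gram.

29 g/day

Protein energy = 10% × 1158 = 115.8 kcal.
At 4 kcal/g: 115.8 ÷ 4 = 28.95 g.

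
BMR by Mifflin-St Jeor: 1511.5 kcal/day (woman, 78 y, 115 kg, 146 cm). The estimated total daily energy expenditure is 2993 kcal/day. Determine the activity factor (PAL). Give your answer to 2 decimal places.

Activity factor = TEE ÷ BMR = 2993 ÷ 1511.5 = 1.98.

1.98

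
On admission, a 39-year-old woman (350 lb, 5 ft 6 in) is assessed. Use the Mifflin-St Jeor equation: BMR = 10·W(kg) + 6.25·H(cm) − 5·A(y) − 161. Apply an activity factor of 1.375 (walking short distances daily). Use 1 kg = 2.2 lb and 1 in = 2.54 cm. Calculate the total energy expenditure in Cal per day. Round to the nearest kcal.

Convert to metric: weight = 350 ÷ 2.2 = 159.0909 kg; height = (5×12 + 6) × 2.54 = 66 × 2.54 = 167.64 cm.
Mifflin-St Jeor (female): BMR = 10(159.0909) + 6.25(167.64) − 5(39) − 161 = 1590.9091 + 1047.75 − 195 − 161 = 2282.6591 kcal/day.
TEE = BMR × activity factor = 2282.6591 × 1.375 = 3138.6563 kcal/day.

3139 Cal per day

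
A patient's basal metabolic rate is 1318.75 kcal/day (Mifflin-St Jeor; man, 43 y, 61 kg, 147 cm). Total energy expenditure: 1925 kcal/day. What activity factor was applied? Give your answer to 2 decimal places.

1.46

Activity factor = TEE ÷ BMR = 1925 ÷ 1318.75 = 1.46.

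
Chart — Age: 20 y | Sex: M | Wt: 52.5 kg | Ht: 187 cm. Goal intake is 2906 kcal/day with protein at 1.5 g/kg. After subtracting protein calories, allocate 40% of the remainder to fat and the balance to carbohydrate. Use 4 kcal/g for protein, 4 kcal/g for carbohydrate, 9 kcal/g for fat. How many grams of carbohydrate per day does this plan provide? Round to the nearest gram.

Protein = 1.5 × 52.5 = 78.75 g → 78.75 × 4 = 315 kcal.
Non-protein calories = 2906 − 315 = 2591 kcal.
Fat: 40% × 2591 = 1036.4 kcal; carbohydrate: 1554.6 kcal.
Carbohydrate: 1554.6 kcal ÷ 4 kcal/g = 388.65 g.

389 g/day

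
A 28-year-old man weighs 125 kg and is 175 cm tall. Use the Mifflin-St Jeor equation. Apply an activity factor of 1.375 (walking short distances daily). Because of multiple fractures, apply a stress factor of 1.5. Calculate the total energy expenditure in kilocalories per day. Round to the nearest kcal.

4556 kilocalories per day

Mifflin-St Jeor (male): BMR = 10(125) + 6.25(175) − 5(28) + 5 = 1250 + 1093.75 − 140 + 5 = 2208.75 kcal/day.
TEE = BMR × activity factor = 2208.75 × 1.375 = 3037.0313 kcal/day.
Apply stress factor: 3037.0313 × 1.5 = 4555.5469 kcal/day.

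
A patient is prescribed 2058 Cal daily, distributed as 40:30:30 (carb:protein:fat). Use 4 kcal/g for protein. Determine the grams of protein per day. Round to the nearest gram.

154 g/day

Protein energy = 30% × 2058 = 617.4 kcal.
At 4 kcal/g: 617.4 ÷ 4 = 154.35 g.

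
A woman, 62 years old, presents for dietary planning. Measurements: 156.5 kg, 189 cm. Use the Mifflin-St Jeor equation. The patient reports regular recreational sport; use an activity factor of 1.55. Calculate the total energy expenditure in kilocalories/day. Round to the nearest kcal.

Mifflin-St Jeor (female): BMR = 10(156.5) + 6.25(189) − 5(62) − 161 = 1565 + 1181.25 − 310 − 161 = 2275.25 kcal/day.
TEE = BMR × activity factor = 2275.25 × 1.55 = 3526.6375 kcal/day.

3527 kilocalories/day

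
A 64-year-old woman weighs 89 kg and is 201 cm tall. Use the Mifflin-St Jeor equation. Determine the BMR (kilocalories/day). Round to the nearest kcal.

Mifflin-St Jeor (female): BMR = 10(89) + 6.25(201) − 5(64) − 161 = 890 + 1256.25 − 320 − 161 = 1665.25 kcal/day.

1665 kilocalories/day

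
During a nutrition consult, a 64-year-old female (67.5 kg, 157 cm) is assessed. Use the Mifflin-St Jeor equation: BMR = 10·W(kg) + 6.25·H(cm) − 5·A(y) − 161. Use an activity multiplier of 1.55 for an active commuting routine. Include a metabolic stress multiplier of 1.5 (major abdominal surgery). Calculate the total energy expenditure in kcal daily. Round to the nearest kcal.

Mifflin-St Jeor (female): BMR = 10(67.5) + 6.25(157) − 5(64) − 161 = 675 + 981.25 − 320 − 161 = 1175.25 kcal/day.
TEE = BMR × activity factor = 1175.25 × 1.55 = 1821.6375 kcal/day.
Apply stress factor: 1821.6375 × 1.5 = 2732.4563 kcal/day.

2732 kcal daily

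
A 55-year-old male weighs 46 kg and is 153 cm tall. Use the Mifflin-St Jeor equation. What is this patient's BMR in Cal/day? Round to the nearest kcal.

1146 Cal/day

Mifflin-St Jeor (male): BMR = 10(46) + 6.25(153) − 5(55) + 5 = 460 + 956.25 − 275 + 5 = 1146.25 kcal/day.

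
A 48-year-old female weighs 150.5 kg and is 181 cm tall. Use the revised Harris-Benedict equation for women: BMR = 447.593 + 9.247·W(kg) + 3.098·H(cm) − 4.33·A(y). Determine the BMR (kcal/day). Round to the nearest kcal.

Harris-Benedict: BMR = 447.593 + 9.247(150.5) + 3.098(181) − 4.33(48) = 2192.1645 kcal/day.

2192 kcal/day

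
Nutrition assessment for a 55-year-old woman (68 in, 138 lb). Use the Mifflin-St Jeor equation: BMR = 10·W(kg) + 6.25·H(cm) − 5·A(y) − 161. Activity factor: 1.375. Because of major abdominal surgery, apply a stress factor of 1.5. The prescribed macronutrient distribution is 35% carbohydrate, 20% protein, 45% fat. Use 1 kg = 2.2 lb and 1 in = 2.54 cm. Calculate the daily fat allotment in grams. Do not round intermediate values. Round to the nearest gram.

Convert to metric: weight = 138 ÷ 2.2 = 62.7273 kg; height = 68 × 2.54 = 172.72 cm.
Mifflin-St Jeor (female): BMR = 10(62.7273) + 6.25(172.72) − 5(55) − 161 = 627.2727 + 1079.5 − 275 − 161 = 1270.7727 kcal/day.
TEE = 1270.7727 × 1.375 = 1747.3125 kcal/day.
With stress factor 1.5: 1747.3125 × 1.5 = 2620.9688 kcal/day.
Fat energy = 45% × 2620.9688 = 1179.4359 kcal.
Fat = 1179.4359 ÷ 9 kcal/g = 131.0484 g.

131 g/day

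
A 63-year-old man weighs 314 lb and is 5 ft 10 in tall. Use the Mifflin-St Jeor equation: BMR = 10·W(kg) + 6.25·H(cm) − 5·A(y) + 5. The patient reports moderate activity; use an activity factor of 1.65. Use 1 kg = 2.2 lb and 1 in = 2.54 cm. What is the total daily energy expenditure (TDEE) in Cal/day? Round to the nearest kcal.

Convert to metric: weight = 314 ÷ 2.2 = 142.7273 kg; height = (5×12 + 10) × 2.54 = 70 × 2.54 = 177.8 cm.
Mifflin-St Jeor (male): BMR = 10(142.7273) + 6.25(177.8) − 5(63) + 5 = 1427.2727 + 1111.25 − 315 + 5 = 2228.5227 kcal/day.
TEE = BMR × activity factor = 2228.5227 × 1.65 = 3677.0625 kcal/day.

3677 Cal/day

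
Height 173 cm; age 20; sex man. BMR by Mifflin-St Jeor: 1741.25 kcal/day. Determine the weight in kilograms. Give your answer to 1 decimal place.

75.5 kg

1741.25 = 10·W + 6.25(173) − 5(20) + 5
10·W = 1741.25 − 986.25 = 755, so W = 75.5 kg.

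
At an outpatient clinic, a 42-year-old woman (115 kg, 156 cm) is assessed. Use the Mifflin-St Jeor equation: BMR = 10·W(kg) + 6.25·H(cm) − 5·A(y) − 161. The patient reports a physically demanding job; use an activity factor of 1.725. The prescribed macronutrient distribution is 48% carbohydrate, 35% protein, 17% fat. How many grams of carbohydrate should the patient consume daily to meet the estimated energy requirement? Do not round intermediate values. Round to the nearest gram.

363 g/day

Mifflin-St Jeor (female): BMR = 10(115) + 6.25(156) − 5(42) − 161 = 1150 + 975 − 210 − 161 = 1754 kcal/day.
TEE = 1754 × 1.725 = 3025.65 kcal/day.
Carbohydrate energy = 48% × 3025.65 = 1452.312 kcal.
Carbohydrate = 1452.312 ÷ 4 kcal/g = 363.078 g.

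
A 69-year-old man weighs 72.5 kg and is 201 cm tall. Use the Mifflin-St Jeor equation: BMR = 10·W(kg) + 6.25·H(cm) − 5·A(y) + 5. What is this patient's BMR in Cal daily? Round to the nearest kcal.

Mifflin-St Jeor (male): BMR = 10(72.5) + 6.25(201) − 5(69) + 5 = 725 + 1256.25 − 345 + 5 = 1641.25 kcal/day.

1641 Cal daily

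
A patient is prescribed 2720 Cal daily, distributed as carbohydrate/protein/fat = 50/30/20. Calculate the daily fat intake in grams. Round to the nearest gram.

Fat energy = 20% × 2720 = 544 kcal.
At 9 kcal/g: 544 ÷ 9 = 60.4444 g.

60 g/day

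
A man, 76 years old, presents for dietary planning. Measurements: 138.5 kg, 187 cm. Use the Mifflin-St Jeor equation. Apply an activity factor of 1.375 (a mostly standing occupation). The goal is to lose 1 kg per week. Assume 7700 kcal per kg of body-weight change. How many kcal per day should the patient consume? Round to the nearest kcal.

Mifflin-St Jeor (male): BMR = 10(138.5) + 6.25(187) − 5(76) + 5 = 1385 + 1168.75 − 380 + 5 = 2178.75 kcal/day.
TEE = 2178.75 × 1.375 = 2995.7813 kcal/day.
Required daily deficit = 1 × 7700 ÷ 7 = 1100 kcal/day.
Target intake = 2995.7813 − 1100 = 1895.7813 kcal/day.

1896 kcal per day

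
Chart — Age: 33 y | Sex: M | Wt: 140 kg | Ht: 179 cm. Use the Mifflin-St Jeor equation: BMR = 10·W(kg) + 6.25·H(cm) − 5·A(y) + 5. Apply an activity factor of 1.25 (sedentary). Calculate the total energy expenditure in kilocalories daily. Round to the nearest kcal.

2948 kilocalories daily

Mifflin-St Jeor (male): BMR = 10(140) + 6.25(179) − 5(33) + 5 = 1400 + 1118.75 − 165 + 5 = 2358.75 kcal/day.
TEE = BMR × activity factor = 2358.75 × 1.25 = 2948.4375 kcal/day.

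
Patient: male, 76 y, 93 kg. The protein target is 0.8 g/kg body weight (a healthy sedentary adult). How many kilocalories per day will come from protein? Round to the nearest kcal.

Protein = 0.8 g/kg × 93 kg = 74.4 g/day.
Protein energy = 74.4 g × 4 kcal/g = 297.6 kcal/day.

298 kcal/day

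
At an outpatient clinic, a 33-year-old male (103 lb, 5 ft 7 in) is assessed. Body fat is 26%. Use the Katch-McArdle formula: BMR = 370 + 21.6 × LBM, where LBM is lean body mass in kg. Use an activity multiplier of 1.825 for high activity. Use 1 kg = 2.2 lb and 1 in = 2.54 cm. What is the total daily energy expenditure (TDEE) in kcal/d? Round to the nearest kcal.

Convert to metric: weight = 103 ÷ 2.2 = 46.8182 kg; height = (5×12 + 7) × 2.54 = 67 × 2.54 = 170.18 cm.
LBM = 46.8182 × (1 − 0.26) = 34.6455 kg. Katch-McArdle: BMR = 370 + 21.6 × 34.6455 = 1118.3418 kcal/day.
TEE = BMR × activity factor = 1118.3418 × 1.825 = 2040.9738 kcal/day.

2041 kcal/d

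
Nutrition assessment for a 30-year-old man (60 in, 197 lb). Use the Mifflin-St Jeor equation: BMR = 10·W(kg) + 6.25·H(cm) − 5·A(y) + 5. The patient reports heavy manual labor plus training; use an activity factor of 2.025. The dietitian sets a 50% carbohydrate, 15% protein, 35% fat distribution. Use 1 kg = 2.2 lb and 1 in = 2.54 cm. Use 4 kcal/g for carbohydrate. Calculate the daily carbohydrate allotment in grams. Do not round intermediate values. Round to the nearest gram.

431 g/day

Convert to metric: weight = 197 ÷ 2.2 = 89.5455 kg; height = 60 × 2.54 = 152.4 cm.
Mifflin-St Jeor (male): BMR = 10(89.5455) + 6.25(152.4) − 5(30) + 5 = 895.4545 + 952.5 − 150 + 5 = 1702.9545 kcal/day.
TEE = 1702.9545 × 2.025 = 3448.483 kcal/day.
Carbohydrate energy = 50% × 3448.483 = 1724.2415 kcal.
Carbohydrate = 1724.2415 ÷ 4 kcal/g = 431.0604 g.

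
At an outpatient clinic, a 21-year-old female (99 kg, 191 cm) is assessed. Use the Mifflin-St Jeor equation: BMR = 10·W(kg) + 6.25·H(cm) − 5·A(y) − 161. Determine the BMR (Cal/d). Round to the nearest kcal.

1918 Cal/d

Mifflin-St Jeor (female): BMR = 10(99) + 6.25(191) − 5(21) − 161 = 990 + 1193.75 − 105 − 161 = 1917.75 kcal/day.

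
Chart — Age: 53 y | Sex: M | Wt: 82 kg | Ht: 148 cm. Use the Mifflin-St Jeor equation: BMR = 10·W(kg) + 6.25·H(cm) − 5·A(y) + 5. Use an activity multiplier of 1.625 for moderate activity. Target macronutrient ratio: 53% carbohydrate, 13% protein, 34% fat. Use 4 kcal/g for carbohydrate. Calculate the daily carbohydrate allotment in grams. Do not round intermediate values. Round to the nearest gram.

320 g/day

Mifflin-St Jeor (male): BMR = 10(82) + 6.25(148) − 5(53) + 5 = 820 + 925 − 265 + 5 = 1485 kcal/day.
TEE = 1485 × 1.625 = 2413.125 kcal/day.
Carbohydrate energy = 53% × 2413.125 = 1278.9563 kcal.
Carbohydrate = 1278.9563 ÷ 4 kcal/g = 319.7391 g.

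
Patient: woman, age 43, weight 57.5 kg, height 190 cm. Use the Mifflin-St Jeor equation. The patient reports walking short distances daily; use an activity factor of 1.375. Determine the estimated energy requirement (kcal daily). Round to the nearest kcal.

Mifflin-St Jeor (female): BMR = 10(57.5) + 6.25(190) − 5(43) − 161 = 575 + 1187.5 − 215 − 161 = 1386.5 kcal/day.
TEE = BMR × activity factor = 1386.5 × 1.375 = 1906.4375 kcal/day.

1906 kcal daily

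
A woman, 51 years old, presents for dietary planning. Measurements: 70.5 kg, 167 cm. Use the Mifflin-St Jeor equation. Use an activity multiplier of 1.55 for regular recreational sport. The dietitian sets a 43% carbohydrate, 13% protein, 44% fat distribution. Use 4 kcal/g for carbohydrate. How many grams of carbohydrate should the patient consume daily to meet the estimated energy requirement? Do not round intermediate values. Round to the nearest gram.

Mifflin-St Jeor (female): BMR = 10(70.5) + 6.25(167) − 5(51) − 161 = 705 + 1043.75 − 255 − 161 = 1332.75 kcal/day.
TEE = 1332.75 × 1.55 = 2065.7625 kcal/day.
Carbohydrate energy = 43% × 2065.7625 = 888.2779 kcal.
Carbohydrate = 888.2779 ÷ 4 kcal/g = 222.0695 g.

222 g/day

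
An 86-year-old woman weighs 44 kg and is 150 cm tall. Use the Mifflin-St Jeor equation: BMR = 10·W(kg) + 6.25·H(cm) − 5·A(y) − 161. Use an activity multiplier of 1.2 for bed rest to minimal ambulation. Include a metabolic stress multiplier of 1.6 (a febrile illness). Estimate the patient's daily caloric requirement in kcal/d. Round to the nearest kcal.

1510 kcal/d

Mifflin-St Jeor (female): BMR = 10(44) + 6.25(150) − 5(86) − 161 = 440 + 937.5 − 430 − 161 = 786.5 kcal/day.
TEE = BMR × activity factor = 786.5 × 1.2 = 943.8 kcal/day.
Apply stress factor: 943.8 × 1.6 = 1510.08 kcal/day.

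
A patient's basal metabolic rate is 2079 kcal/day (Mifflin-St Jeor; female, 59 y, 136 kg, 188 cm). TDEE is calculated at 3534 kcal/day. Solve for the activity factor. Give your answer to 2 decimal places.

1.70

Activity factor = TEE ÷ BMR = 3534 ÷ 2079 = 1.7.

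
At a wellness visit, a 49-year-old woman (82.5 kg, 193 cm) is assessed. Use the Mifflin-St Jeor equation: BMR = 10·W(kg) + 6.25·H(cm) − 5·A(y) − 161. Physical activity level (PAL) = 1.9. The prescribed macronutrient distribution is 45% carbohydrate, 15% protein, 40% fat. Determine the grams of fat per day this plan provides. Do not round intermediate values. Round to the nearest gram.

137 g/day

Mifflin-St Jeor (female): BMR = 10(82.5) + 6.25(193) − 5(49) − 161 = 825 + 1206.25 − 245 − 161 = 1625.25 kcal/day.
TEE = 1625.25 × 1.9 = 3087.975 kcal/day.
Fat energy = 40% × 3087.975 = 1235.19 kcal.
Fat = 1235.19 ÷ 9 kcal/g = 137.2433 g.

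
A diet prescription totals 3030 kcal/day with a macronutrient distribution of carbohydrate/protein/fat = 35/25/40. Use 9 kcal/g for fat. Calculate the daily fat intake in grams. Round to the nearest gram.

135 g/day

Fat energy = 40% × 3030 = 1212 kcal.
At 9 kcal/g: 1212 ÷ 9 = 134.6667 g.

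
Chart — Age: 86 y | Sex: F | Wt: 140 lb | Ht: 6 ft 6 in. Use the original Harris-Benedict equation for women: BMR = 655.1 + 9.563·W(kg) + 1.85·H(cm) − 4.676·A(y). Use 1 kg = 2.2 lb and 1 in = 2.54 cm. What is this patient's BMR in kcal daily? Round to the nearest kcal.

1228 kcal daily

Convert to metric: weight = 140 ÷ 2.2 = 63.6364 kg; height = (6×12 + 6) × 2.54 = 78 × 2.54 = 198.12 cm.
Harris-Benedict: BMR = 655.1 + 9.563(63.6364) + 1.85(198.12) − 4.676(86) = 1228.0405 kcal/day.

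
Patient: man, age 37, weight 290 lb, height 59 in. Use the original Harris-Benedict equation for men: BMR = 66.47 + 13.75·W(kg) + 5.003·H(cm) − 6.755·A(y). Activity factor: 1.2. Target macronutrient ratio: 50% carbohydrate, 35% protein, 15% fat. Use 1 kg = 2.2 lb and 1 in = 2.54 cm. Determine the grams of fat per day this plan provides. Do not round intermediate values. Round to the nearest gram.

Convert to metric: weight = 290 ÷ 2.2 = 131.8182 kg; height = 59 × 2.54 = 149.86 cm.
Harris-Benedict: BMR = 66.47 + 13.75(131.8182) + 5.003(149.86) − 6.755(37) = 2378.7846 kcal/day.
TEE = 2378.7846 × 1.2 = 2854.5415 kcal/day.
Fat energy = 15% × 2854.5415 = 428.1812 kcal.
Fat = 428.1812 ÷ 9 kcal/g = 47.5757 g.

48 g/day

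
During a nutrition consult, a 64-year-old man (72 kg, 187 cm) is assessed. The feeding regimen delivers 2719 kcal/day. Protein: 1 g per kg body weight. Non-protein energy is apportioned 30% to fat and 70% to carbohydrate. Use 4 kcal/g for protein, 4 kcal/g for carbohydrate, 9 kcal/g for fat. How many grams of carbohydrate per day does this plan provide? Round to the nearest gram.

425 g/day

Protein = 1 × 72 = 72 g → 72 × 4 = 288 kcal.
Non-protein calories = 2719 − 288 = 2431 kcal.
Fat: 30% × 2431 = 729.3 kcal; carbohydrate: 1701.7 kcal.
Carbohydrate: 1701.7 kcal ÷ 4 kcal/g = 425.425 g.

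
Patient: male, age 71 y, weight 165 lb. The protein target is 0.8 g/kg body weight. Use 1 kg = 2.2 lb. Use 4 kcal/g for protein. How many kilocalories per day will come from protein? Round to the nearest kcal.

Weight in kg = 165 ÷ 2.2 = 75 kg.
Protein = 0.8 g/kg × 75 kg = 60 g/day.
Protein energy = 60 g × 4 kcal/g = 240 kcal/day.

240 kcal/day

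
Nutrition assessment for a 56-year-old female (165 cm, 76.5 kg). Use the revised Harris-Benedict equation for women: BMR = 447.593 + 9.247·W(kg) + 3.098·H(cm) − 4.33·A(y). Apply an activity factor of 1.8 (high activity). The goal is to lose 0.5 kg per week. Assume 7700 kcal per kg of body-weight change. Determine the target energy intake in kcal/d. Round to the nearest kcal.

Harris-Benedict: BMR = 447.593 + 9.247(76.5) + 3.098(165) − 4.33(56) = 1423.6785 kcal/day.
TEE = 1423.6785 × 1.8 = 2562.6213 kcal/day.
Required daily deficit = 0.5 × 7700 ÷ 7 = 550 kcal/day.
Target intake = 2562.6213 − 550 = 2012.6213 kcal/day.

2013 kcal/d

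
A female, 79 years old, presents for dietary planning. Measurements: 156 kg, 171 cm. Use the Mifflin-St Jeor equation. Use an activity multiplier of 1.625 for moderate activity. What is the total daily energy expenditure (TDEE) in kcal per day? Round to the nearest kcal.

3368 kcal per day

Mifflin-St Jeor (female): BMR = 10(156) + 6.25(171) − 5(79) − 161 = 1560 + 1068.75 − 395 − 161 = 2072.75 kcal/day.
TEE = BMR × activity factor = 2072.75 × 1.625 = 3368.2188 kcal/day.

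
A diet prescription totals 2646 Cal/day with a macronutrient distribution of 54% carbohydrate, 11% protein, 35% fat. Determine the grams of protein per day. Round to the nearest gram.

Protein energy = 11% × 2646 = 291.06 kcal.
At 4 kcal/g: 291.06 ÷ 4 = 72.765 g.

73 g/day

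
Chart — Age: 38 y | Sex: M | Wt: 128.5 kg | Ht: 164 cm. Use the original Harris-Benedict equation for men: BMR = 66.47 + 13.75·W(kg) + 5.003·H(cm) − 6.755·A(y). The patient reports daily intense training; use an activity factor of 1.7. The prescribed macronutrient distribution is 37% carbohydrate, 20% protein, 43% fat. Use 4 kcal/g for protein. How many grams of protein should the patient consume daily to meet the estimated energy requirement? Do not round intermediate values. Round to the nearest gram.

204 g/day

Harris-Benedict: BMR = 66.47 + 13.75(128.5) + 5.003(164) − 6.755(38) = 2397.147 kcal/day.
TEE = 2397.147 × 1.7 = 4075.1499 kcal/day.
Protein energy = 20% × 4075.1499 = 815.03 kcal.
Protein = 815.03 ÷ 4 kcal/g = 203.7575 g.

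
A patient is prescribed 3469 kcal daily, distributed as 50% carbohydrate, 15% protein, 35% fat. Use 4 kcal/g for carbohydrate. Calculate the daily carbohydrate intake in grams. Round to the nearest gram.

434 g/day

Carbohydrate energy = 50% × 3469 = 1734.5 kcal.
At 4 kcal/g: 1734.5 ÷ 4 = 433.625 g.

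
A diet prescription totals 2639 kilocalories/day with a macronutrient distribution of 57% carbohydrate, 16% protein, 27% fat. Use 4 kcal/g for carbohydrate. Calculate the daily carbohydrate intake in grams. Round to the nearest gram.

376 g/day

Carbohydrate energy = 57% × 2639 = 1504.23 kcal.
At 4 kcal/g: 1504.23 ÷ 4 = 376.0575 g.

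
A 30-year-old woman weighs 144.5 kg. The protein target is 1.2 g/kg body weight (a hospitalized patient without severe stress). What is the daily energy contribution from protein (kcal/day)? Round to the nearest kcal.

Protein = 1.2 g/kg × 144.5 kg = 173.4 g/day.
Protein energy = 173.4 g × 4 kcal/g = 693.6 kcal/day.

694 kcal/day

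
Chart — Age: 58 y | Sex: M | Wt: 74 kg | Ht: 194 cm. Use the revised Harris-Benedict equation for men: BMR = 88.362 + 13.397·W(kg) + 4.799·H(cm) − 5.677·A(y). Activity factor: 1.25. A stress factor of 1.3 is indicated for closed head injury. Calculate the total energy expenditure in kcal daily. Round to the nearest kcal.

Harris-Benedict: BMR = 88.362 + 13.397(74) + 4.799(194) − 5.677(58) = 1681.48 kcal/day.
TEE = BMR × activity factor = 1681.48 × 1.25 = 2101.85 kcal/day.
Apply stress factor: 2101.85 × 1.3 = 2732.405 kcal/day.

2732 kcal daily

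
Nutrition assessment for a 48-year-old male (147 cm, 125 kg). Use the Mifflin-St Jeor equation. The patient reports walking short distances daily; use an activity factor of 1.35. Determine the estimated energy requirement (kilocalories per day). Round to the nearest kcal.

2611 kilocalories per day

Mifflin-St Jeor (male): BMR = 10(125) + 6.25(147) − 5(48) + 5 = 1250 + 918.75 − 240 + 5 = 1933.75 kcal/day.
TEE = BMR × activity factor = 1933.75 × 1.35 = 2610.5625 kcal/day.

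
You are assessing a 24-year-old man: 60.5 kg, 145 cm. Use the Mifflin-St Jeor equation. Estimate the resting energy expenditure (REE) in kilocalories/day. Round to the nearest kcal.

Mifflin-St Jeor (male): BMR = 10(60.5) + 6.25(145) − 5(24) + 5 = 605 + 906.25 − 120 + 5 = 1396.25 kcal/day.

1396 kilocalories/day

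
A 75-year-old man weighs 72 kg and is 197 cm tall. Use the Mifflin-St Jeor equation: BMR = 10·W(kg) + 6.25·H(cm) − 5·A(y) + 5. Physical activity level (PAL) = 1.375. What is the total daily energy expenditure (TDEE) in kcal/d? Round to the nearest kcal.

Mifflin-St Jeor (male): BMR = 10(72) + 6.25(197) − 5(75) + 5 = 720 + 1231.25 − 375 + 5 = 1581.25 kcal/day.
TEE = BMR × activity factor = 1581.25 × 1.375 = 2174.2188 kcal/day.

2174 kcal/d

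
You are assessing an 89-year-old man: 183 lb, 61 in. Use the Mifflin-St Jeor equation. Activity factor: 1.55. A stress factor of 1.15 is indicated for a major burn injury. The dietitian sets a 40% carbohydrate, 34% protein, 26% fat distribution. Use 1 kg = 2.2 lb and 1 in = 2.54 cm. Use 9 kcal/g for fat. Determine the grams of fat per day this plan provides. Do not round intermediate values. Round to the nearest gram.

Convert to metric: weight = 183 ÷ 2.2 = 83.1818 kg; height = 61 × 2.54 = 154.94 cm.
Mifflin-St Jeor (male): BMR = 10(83.1818) + 6.25(154.94) − 5(89) + 5 = 831.8182 + 968.375 − 445 + 5 = 1360.1932 kcal/day.
TEE = 1360.1932 × 1.55 = 2108.2994 kcal/day.
With stress factor 1.15: 2108.2994 × 1.15 = 2424.5443 kcal/day.
Fat energy = 26% × 2424.5443 = 630.3815 kcal.
Fat = 630.3815 ÷ 9 kcal/g = 70.0424 g.

70 g/day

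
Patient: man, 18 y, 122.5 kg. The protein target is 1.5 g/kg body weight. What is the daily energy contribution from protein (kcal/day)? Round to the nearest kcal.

735 kcal/day

Protein = 1.5 g/kg × 122.5 kg = 183.75 g/day.
Protein energy = 183.75 g × 4 kcal/g = 735 kcal/day.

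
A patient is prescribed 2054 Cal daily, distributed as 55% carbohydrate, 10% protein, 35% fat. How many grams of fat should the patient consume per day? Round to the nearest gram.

80 g/day

Fat energy = 35% × 2054 = 718.9 kcal.
At 9 kcal/g: 718.9 ÷ 9 = 79.8778 g.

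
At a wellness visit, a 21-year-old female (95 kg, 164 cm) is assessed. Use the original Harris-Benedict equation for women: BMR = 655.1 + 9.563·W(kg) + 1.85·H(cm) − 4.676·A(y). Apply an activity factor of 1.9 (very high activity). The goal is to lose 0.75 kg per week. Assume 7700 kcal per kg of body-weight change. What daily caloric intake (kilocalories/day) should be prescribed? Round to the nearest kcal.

Harris-Benedict: BMR = 655.1 + 9.563(95) + 1.85(164) − 4.676(21) = 1768.789 kcal/day.
TEE = 1768.789 × 1.9 = 3360.6991 kcal/day.
Required daily deficit = 0.75 × 7700 ÷ 7 = 825 kcal/day.
Target intake = 3360.6991 − 825 = 2535.6991 kcal/day.

2536 kilocalories/day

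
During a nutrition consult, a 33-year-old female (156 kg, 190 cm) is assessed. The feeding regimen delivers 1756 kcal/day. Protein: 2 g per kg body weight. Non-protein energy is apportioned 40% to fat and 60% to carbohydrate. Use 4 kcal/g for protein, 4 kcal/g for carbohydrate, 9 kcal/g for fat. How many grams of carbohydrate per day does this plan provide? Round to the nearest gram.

76 g/day

Protein = 2 × 156 = 312 g → 312 × 4 = 1248 kcal.
Non-protein calories = 1756 − 1248 = 508 kcal.
Fat: 40% × 508 = 203.2 kcal; carbohydrate: 304.8 kcal.
Carbohydrate: 304.8 kcal ÷ 4 kcal/g = 76.2 g.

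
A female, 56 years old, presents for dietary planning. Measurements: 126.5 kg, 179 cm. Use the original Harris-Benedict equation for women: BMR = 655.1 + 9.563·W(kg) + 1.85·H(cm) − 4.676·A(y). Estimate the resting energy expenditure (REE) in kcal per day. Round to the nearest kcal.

Harris-Benedict: BMR = 655.1 + 9.563(126.5) + 1.85(179) − 4.676(56) = 1934.1135 kcal/day.

1934 kcal per day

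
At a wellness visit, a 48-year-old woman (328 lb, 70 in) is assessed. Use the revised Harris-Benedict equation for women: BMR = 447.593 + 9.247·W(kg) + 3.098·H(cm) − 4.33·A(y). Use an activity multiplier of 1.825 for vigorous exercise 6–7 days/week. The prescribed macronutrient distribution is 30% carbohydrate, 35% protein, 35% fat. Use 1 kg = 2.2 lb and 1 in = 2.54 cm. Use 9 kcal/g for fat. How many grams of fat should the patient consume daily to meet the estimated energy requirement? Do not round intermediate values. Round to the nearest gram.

154 g/day

Convert to metric: weight = 328 ÷ 2.2 = 149.0909 kg; height = 70 × 2.54 = 177.8 cm.
Harris-Benedict: BMR = 447.593 + 9.247(149.0909) + 3.098(177.8) − 4.33(48) = 2169.221 kcal/day.
TEE = 2169.221 × 1.825 = 3958.8284 kcal/day.
Fat energy = 35% × 3958.8284 = 1385.5899 kcal.
Fat = 1385.5899 ÷ 9 kcal/g = 153.9544 g.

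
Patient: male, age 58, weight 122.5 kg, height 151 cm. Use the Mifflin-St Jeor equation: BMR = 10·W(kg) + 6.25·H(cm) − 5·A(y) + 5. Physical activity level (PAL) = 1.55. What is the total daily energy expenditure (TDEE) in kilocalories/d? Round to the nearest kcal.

Mifflin-St Jeor (male): BMR = 10(122.5) + 6.25(151) − 5(58) + 5 = 1225 + 943.75 − 290 + 5 = 1883.75 kcal/day.
TEE = BMR × activity factor = 1883.75 × 1.55 = 2919.8125 kcal/day.

2920 kilocalories/d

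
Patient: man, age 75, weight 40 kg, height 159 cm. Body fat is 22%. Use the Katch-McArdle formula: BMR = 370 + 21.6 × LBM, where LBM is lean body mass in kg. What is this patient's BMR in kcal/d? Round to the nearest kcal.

1044 kcal/d

LBM = 40 × (1 − 0.22) = 31.2 kg. Katch-McArdle: BMR = 370 + 21.6 × 31.2 = 1043.92 kcal/day.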